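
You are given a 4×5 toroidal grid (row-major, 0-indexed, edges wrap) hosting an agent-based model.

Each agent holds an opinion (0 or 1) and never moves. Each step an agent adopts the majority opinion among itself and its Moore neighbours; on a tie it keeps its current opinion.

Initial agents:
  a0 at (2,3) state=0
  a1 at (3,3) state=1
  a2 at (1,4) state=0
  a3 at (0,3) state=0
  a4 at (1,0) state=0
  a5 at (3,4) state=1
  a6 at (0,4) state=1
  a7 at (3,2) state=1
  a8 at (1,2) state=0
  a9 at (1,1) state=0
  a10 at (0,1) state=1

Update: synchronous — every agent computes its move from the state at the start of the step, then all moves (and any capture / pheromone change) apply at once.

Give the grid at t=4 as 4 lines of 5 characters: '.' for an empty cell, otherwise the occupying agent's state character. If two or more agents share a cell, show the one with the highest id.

.0.11
000.0
...0.
..111

t=1: a0@(2,3):0 a1@(3,3):1 a2@(1,4):0 a3@(0,3):1 a4@(1,0):0 a5@(3,4):1 a6@(0,4):1 a7@(3,2):1 a8@(1,2):0 a9@(1,1):0 a10@(0,1):0
t=2: (unchanged — steady state)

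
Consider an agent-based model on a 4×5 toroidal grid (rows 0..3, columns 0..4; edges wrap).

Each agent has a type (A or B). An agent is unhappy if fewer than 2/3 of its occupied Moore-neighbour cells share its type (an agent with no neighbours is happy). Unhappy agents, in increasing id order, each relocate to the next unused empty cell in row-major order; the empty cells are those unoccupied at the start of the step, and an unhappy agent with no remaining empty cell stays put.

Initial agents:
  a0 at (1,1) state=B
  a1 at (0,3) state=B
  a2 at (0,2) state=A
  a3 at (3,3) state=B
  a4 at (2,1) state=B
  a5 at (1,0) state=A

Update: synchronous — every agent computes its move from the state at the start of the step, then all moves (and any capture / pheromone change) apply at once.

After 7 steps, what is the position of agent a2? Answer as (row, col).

t=1: a0@(0,0):B a1@(0,1):B a2@(0,4):A a3@(1,2):B a4@(1,3):B a5@(1,4):A
t=2: a0@(0,2):B a1@(0,1):B a2@(0,3):A a3@(1,2):B a4@(1,0):B a5@(1,1):A
t=3: a0@(0,0):B a1@(0,1):B a2@(0,4):A a3@(1,3):B a4@(1,4):B a5@(2,0):A
t=4: a0@(0,0):B a1@(0,1):B a2@(0,2):A a3@(0,3):B a4@(1,0):B a5@(1,1):A
t=5: a0@(0,0):B a1@(0,4):B a2@(1,2):A a3@(1,3):B a4@(1,0):B a5@(1,4):A
t=6: a0@(0,0):B a1@(0,4):B a2@(0,1):A a3@(0,2):B a4@(1,0):B a5@(0,3):A
t=7: a0@(0,0):B a1@(0,4):B a2@(1,1):A a3@(1,2):B a4@(1,0):B a5@(1,3):A

(1, 1)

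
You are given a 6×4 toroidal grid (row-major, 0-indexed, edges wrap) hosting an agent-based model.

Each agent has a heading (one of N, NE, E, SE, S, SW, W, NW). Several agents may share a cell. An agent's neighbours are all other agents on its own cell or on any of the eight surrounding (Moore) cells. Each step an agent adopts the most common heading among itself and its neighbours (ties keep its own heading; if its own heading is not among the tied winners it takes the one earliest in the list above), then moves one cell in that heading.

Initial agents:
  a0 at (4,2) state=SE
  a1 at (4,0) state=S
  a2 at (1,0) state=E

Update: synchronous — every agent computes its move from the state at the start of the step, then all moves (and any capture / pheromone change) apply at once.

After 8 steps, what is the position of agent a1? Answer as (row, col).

t=1: a0@(5,3):SE a1@(5,0):S a2@(1,1):E
t=2: a0@(0,0):SE a1@(0,0):S a2@(1,2):E
t=3: a0@(1,1):SE a1@(1,0):S a2@(1,3):E
t=4: a0@(2,2):SE a1@(2,0):S a2@(1,0):E
t=5: a0@(3,3):SE a1@(3,0):S a2@(1,1):E
t=6: a0@(4,0):SE a1@(4,0):S a2@(1,2):E
t=7: a0@(5,1):SE a1@(5,0):S a2@(1,3):E
t=8: a0@(0,2):SE a1@(0,0):S a2@(1,0):E

(0, 0)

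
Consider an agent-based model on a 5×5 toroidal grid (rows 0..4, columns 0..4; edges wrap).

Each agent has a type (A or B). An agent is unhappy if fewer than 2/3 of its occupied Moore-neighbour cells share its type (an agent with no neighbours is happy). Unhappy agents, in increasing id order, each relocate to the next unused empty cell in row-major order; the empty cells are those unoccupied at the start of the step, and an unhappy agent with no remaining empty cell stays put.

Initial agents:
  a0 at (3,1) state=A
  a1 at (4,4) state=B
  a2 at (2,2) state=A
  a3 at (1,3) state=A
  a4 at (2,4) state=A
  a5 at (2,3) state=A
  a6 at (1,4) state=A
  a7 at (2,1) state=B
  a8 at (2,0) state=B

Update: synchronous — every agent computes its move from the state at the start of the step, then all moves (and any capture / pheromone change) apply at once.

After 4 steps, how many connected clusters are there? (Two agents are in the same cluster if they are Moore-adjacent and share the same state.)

t=1: a0@(0,0):A a1@(4,4):B a2@(2,2):A a3@(1,3):A a4@(2,4):A a5@(2,3):A a6@(1,4):A a7@(0,1):B a8@(0,2):B
t=2: a0@(0,3):A a1@(0,4):B a2@(2,2):A a3@(1,3):A a4@(2,4):A a5@(2,3):A a6@(1,4):A a7@(1,0):B a8@(1,1):B
t=3: a0@(0,3):A a1@(0,0):B a2@(2,2):A a3@(1,3):A a4@(2,4):A a5@(2,3):A a6@(1,4):A a7@(0,1):B a8@(0,2):B
t=4: a0@(0,3):A a1@(0,4):B a2@(2,2):A a3@(1,3):A a4@(2,4):A a5@(2,3):A a6@(1,4):A a7@(0,1):B a8@(1,0):B

2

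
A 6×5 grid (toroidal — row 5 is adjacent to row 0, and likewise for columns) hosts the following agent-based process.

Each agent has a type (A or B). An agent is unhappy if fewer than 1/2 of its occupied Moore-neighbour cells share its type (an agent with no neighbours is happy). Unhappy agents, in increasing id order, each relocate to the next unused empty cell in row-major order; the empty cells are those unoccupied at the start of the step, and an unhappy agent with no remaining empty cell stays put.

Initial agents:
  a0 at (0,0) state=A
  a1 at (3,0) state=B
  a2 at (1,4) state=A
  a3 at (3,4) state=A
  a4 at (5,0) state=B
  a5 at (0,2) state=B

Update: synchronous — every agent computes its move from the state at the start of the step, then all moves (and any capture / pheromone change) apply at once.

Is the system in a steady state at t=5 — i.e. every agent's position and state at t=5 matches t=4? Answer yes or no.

yes

t=1: a0@(0,0):A a1@(0,1):B a2@(1,4):A a3@(0,3):A a4@(0,4):B a5@(0,2):B
t=2: a0@(1,0):A a1@(0,1):B a2@(1,4):A a3@(1,1):A a4@(1,2):B a5@(0,2):B
t=3: a0@(1,0):A a1@(0,1):B a2@(1,4):A a3@(0,0):A a4@(1,2):B a5@(0,2):B
t=4: (unchanged — steady state)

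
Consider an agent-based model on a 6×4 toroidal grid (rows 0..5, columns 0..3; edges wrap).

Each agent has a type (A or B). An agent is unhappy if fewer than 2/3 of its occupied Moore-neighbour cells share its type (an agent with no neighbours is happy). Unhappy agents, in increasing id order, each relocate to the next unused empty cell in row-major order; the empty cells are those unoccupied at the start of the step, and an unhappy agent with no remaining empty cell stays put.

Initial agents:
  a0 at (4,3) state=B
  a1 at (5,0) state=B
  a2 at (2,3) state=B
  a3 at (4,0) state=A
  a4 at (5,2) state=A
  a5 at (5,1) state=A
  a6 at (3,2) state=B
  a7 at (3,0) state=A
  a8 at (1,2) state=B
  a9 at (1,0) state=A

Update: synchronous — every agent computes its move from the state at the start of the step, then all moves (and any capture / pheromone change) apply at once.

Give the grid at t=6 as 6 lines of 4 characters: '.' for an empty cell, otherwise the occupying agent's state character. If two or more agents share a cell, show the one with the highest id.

....
B...
BBAA
.ABA
B..A
....

t=1: a0@(0,0):B a1@(0,1):B a2@(0,2):B a3@(0,3):A a4@(1,1):A a5@(5,1):A a6@(3,2):B a7@(1,3):A a8@(1,2):B a9@(2,0):A
t=2: a0@(1,0):B a1@(2,1):B a2@(2,2):B a3@(2,3):A a4@(3,0):A a5@(3,1):A a6@(3,2):B a7@(3,3):A a8@(4,0):B a9@(2,0):A
t=3: a0@(0,0):B a1@(0,1):B a2@(0,2):B a3@(0,3):A a4@(3,0):A a5@(1,1):A a6@(1,2):B a7@(1,3):A a8@(4,1):B a9@(2,0):A
t=4: a0@(1,0):B a1@(0,1):B a2@(2,1):B a3@(2,2):A a4@(2,3):A a5@(3,1):A a6@(3,2):B a7@(3,3):A a8@(4,0):B a9@(2,0):A
t=5: a0@(0,0):B a1@(0,1):B a2@(0,2):B a3@(0,3):A a4@(1,1):A a5@(1,2):A a6@(1,3):B a7@(3,0):A a8@(4,1):B a9@(4,2):A
t=6: a0@(1,0):B a1@(2,0):B a2@(2,1):B a3@(2,2):A a4@(2,3):A a5@(3,1):A a6@(3,2):B a7@(3,3):A a8@(4,0):B a9@(4,3):A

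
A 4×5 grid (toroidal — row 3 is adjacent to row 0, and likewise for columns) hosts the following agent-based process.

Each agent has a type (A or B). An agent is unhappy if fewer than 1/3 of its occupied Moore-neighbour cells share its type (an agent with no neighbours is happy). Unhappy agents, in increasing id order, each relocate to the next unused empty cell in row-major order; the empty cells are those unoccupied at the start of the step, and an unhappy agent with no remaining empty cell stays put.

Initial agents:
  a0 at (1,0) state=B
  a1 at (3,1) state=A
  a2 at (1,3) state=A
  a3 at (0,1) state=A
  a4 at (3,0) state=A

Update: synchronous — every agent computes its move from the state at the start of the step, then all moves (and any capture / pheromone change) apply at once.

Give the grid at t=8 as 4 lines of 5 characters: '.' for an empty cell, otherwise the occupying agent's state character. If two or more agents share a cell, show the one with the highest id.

.AB.A
.....
.....
AA...

t=1: a0@(0,0):B a1@(3,1):A a2@(1,3):A a3@(0,1):A a4@(3,0):A
t=2: a0@(0,2):B a1@(3,1):A a2@(1,3):A a3@(0,1):A a4@(3,0):A
t=3: a0@(0,0):B a1@(3,1):A a2@(0,3):A a3@(0,1):A a4@(3,0):A
t=4: a0@(0,2):B a1@(3,1):A a2@(0,3):A a3@(0,1):A a4@(3,0):A
t=5: a0@(0,0):B a1@(3,1):A a2@(0,4):A a3@(0,1):A a4@(3,0):A
t=6: a0@(0,2):B a1@(3,1):A a2@(0,4):A a3@(0,1):A a4@(3,0):A
t=7: a0@(0,0):B a1@(3,1):A a2@(0,4):A a3@(0,1):A a4@(3,0):A
t=8: a0@(0,2):B a1@(3,1):A a2@(0,4):A a3@(0,1):A a4@(3,0):A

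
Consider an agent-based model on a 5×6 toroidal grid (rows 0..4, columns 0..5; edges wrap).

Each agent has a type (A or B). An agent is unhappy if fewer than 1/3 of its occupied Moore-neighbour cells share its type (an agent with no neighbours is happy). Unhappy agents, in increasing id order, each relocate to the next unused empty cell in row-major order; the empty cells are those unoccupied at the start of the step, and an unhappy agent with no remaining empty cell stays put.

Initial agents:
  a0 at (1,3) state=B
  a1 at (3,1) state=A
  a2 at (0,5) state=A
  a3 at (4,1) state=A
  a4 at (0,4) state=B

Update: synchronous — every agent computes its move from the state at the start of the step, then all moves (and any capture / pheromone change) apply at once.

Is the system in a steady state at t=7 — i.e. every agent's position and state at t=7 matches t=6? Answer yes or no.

yes

t=1: a0@(1,3):B a1@(3,1):A a2@(0,0):A a3@(4,1):A a4@(0,4):B
t=2: (unchanged — steady state)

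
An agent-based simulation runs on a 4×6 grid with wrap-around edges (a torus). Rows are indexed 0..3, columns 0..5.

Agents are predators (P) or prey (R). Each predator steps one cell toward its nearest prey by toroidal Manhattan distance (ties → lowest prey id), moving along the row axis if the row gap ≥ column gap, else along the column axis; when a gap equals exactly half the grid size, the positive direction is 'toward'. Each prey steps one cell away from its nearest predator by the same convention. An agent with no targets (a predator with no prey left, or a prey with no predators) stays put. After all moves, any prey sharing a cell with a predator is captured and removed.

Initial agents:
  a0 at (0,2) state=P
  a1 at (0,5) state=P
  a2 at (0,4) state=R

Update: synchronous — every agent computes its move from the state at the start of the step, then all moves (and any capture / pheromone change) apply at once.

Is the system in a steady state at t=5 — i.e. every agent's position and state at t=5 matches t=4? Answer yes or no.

yes

t=1: a0@(0,3):P a1@(0,4):P
t=2: (unchanged — steady state)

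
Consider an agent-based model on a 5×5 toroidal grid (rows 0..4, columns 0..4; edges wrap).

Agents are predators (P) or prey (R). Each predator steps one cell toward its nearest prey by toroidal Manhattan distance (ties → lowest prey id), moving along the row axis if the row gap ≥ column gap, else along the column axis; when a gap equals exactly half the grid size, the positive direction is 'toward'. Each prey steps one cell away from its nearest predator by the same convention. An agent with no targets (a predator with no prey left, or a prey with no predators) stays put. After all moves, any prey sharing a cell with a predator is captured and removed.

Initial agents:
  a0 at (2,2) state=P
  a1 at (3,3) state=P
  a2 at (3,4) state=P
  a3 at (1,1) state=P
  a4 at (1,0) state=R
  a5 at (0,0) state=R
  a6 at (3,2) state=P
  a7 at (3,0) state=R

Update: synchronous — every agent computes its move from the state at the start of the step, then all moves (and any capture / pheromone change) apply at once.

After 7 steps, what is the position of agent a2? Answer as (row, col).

t=1: a0@(2,1):P a1@(3,4):P a2@(3,0):P a3@(1,0):P a4@(1,4):R a5@(4,0):R a6@(3,1):P
t=2: a0@(2,0):P a1@(2,4):P a2@(4,0):P a3@(1,4):P a4@(1,3):R a5@(0,0):R a6@(4,1):P
t=3: a0@(1,0):P a1@(1,4):P a2@(0,0):P a3@(1,3):P a4@(1,2):R a6@(0,1):P
t=4: a0@(1,1):P a1@(1,3):P a2@(0,1):P a3@(1,2):P a6@(1,1):P
t=5: (unchanged — steady state)

(0, 1)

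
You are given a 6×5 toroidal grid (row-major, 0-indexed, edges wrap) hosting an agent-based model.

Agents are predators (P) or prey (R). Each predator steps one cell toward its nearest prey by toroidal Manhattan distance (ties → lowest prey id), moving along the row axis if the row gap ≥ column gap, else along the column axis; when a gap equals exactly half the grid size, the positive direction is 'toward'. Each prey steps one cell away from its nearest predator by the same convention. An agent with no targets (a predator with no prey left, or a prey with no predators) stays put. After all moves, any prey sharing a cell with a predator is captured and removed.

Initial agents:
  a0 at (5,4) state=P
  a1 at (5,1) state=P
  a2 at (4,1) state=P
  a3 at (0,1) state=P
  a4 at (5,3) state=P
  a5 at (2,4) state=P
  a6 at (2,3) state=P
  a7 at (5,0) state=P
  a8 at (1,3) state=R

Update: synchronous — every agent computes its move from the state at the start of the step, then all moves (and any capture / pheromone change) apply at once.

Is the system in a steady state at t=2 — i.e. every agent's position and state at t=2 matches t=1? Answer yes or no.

yes

t=1: a0@(0,4):P a1@(0,1):P a2@(5,1):P a3@(0,2):P a4@(0,3):P a5@(1,4):P a6@(1,3):P a7@(0,0):P
t=2: (unchanged — steady state)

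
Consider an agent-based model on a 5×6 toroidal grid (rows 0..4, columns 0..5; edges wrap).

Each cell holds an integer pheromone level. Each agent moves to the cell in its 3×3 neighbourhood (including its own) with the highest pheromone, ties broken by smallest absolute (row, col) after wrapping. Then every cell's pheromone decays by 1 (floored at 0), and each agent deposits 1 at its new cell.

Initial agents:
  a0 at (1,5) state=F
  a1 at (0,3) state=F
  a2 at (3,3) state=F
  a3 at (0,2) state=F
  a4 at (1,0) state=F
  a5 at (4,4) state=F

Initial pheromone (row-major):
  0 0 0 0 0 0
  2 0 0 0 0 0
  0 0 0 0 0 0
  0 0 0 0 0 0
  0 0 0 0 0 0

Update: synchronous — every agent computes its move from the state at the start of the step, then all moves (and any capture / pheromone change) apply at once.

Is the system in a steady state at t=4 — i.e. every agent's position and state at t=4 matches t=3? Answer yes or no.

t=1: a0@(1,0) a1@(0,2) a2@(2,2) a3@(0,1) a4@(1,0) a5@(0,3) | pheromone: 0 1 1 1 0 0 / 3 0 0 0 0 0 / 0 0 1 0 0 0 / 0 0 0 0 0 0 / 0 0 0 0 0 0
t=2: a0@(1,0) a1@(0,1) a2@(2,2) a3@(1,0) a4@(1,0) a5@(0,2) | pheromone: 0 1 1 0 0 0 / 5 0 0 0 0 0 / 0 0 1 0 0 0 / 0 0 0 0 0 0 / 0 0 0 0 0 0
t=3: a0@(1,0) a1@(1,0) a2@(2,2) a3@(1,0) a4@(1,0) a5@(0,1) | pheromone: 0 1 0 0 0 0 / 8 0 0 0 0 0 / 0 0 1 0 0 0 / 0 0 0 0 0 0 / 0 0 0 0 0 0
t=4: a0@(1,0) a1@(1,0) a2@(2,2) a3@(1,0) a4@(1,0) a5@(1,0) | pheromone: 0 0 0 0 0 0 / 12 0 0 0 0 0 / 0 0 1 0 0 0 / 0 0 0 0 0 0 / 0 0 0 0 0 0

no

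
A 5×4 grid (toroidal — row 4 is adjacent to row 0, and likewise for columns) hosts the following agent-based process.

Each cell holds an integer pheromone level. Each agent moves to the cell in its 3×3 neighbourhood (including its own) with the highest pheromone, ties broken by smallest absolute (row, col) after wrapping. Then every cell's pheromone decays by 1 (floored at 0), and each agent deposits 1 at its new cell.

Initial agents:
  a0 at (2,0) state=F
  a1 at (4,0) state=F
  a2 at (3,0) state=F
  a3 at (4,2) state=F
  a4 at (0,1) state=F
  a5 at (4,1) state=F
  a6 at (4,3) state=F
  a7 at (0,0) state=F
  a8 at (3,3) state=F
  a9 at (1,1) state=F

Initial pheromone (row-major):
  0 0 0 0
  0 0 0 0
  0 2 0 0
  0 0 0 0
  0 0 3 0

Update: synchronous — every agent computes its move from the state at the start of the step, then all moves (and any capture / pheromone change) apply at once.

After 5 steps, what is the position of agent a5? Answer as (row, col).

(4, 2)

t=1: a0@(2,1) a1@(0,0) a2@(2,1) a3@(4,2) a4@(4,2) a5@(4,2) a6@(4,2) a7@(0,0) a8@(4,2) a9@(2,1) | pheromone: 2 0 0 0 / 0 0 0 0 / 0 4 0 0 / 0 0 0 0 / 0 0 7 0
t=2: a0@(2,1) a1@(0,0) a2@(2,1) a3@(4,2) a4@(4,2) a5@(4,2) a6@(4,2) a7@(0,0) a8@(4,2) a9@(2,1) | pheromone: 3 0 0 0 / 0 0 0 0 / 0 6 0 0 / 0 0 0 0 / 0 0 11 0
t=3: a0@(2,1) a1@(0,0) a2@(2,1) a3@(4,2) a4@(4,2) a5@(4,2) a6@(4,2) a7@(0,0) a8@(4,2) a9@(2,1) | pheromone: 4 0 0 0 / 0 0 0 0 / 0 8 0 0 / 0 0 0 0 / 0 0 15 0
t=4: a0@(2,1) a1@(0,0) a2@(2,1) a3@(4,2) a4@(4,2) a5@(4,2) a6@(4,2) a7@(0,0) a8@(4,2) a9@(2,1) | pheromone: 5 0 0 0 / 0 0 0 0 / 0 10 0 0 / 0 0 0 0 / 0 0 19 0
t=5: a0@(2,1) a1@(0,0) a2@(2,1) a3@(4,2) a4@(4,2) a5@(4,2) a6@(4,2) a7@(0,0) a8@(4,2) a9@(2,1) | pheromone: 6 0 0 0 / 0 0 0 0 / 0 12 0 0 / 0 0 0 0 / 0 0 23 0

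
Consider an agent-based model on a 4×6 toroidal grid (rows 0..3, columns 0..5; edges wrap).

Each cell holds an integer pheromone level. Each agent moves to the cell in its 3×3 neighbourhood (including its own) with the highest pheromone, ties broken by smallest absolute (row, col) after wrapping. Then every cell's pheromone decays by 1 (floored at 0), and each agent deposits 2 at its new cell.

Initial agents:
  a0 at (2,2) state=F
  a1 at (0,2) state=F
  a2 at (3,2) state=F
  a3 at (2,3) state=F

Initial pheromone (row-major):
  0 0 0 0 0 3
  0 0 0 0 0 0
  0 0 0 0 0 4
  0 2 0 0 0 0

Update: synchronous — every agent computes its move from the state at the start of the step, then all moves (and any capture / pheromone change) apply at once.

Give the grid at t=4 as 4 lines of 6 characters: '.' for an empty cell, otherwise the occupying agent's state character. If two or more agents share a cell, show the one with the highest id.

t=1: a0@(3,1) a1@(3,1) a2@(3,1) a3@(1,2) | pheromone: 0 0 0 0 0 2 / 0 0 2 0 0 0 / 0 0 0 0 0 3 / 0 7 0 0 0 0
t=2: a0@(3,1) a1@(3,1) a2@(3,1) a3@(1,2) | pheromone: 0 0 0 0 0 1 / 0 0 3 0 0 0 / 0 0 0 0 0 2 / 0 12 0 0 0 0
t=3: a0@(3,1) a1@(3,1) a2@(3,1) a3@(1,2) | pheromone: 0 0 0 0 0 0 / 0 0 4 0 0 0 / 0 0 0 0 0 1 / 0 17 0 0 0 0
t=4: a0@(3,1) a1@(3,1) a2@(3,1) a3@(1,2) | pheromone: 0 0 0 0 0 0 / 0 0 5 0 0 0 / 0 0 0 0 0 0 / 0 22 0 0 0 0

......
..F...
......
.F....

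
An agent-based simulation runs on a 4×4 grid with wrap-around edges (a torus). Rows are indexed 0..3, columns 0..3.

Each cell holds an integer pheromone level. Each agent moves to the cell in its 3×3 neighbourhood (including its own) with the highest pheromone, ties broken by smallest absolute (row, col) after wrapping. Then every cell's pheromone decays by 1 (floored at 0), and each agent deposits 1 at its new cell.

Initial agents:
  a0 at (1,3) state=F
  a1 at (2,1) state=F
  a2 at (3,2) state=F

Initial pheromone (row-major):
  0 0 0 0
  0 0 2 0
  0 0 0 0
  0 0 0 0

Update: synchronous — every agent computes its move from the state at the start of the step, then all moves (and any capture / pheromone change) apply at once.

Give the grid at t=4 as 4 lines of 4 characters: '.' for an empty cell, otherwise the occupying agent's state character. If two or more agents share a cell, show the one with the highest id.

....
..F.
....
....

t=1: a0@(1,2) a1@(1,2) a2@(0,1) | pheromone: 0 1 0 0 / 0 0 3 0 / 0 0 0 0 / 0 0 0 0
t=2: a0@(1,2) a1@(1,2) a2@(1,2) | pheromone: 0 0 0 0 / 0 0 5 0 / 0 0 0 0 / 0 0 0 0
t=3: a0@(1,2) a1@(1,2) a2@(1,2) | pheromone: 0 0 0 0 / 0 0 7 0 / 0 0 0 0 / 0 0 0 0
t=4: a0@(1,2) a1@(1,2) a2@(1,2) | pheromone: 0 0 0 0 / 0 0 9 0 / 0 0 0 0 / 0 0 0 0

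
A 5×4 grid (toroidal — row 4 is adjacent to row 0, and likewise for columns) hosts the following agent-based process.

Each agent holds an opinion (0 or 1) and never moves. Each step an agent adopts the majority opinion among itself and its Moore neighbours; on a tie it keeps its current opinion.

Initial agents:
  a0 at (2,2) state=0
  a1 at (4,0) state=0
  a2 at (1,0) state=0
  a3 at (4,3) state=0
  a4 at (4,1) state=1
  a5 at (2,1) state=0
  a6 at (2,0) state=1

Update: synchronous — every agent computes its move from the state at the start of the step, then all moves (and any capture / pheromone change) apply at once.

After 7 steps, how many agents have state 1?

t=1: a0@(2,2):0 a1@(4,0):0 a2@(1,0):0 a3@(4,3):0 a4@(4,1):1 a5@(2,1):0 a6@(2,0):0
t=2: (unchanged — steady state)

1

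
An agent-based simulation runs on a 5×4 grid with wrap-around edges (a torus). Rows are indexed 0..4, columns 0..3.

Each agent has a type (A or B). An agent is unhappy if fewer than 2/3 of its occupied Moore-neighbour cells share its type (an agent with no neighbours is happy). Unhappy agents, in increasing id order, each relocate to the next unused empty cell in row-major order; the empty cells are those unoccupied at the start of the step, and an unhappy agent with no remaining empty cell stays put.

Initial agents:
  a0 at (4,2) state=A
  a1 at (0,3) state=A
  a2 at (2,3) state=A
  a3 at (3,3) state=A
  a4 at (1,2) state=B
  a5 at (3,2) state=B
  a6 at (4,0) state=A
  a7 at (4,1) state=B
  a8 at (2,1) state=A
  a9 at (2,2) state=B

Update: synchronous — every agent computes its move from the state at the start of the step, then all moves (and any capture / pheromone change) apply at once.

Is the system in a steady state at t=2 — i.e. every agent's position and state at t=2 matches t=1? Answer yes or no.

no

t=1: a0@(0,0):A a1@(0,3):A a2@(0,1):A a3@(0,2):A a4@(1,0):B a5@(1,1):B a6@(4,0):A a7@(1,3):B a8@(2,0):A a9@(3,0):B
t=2: a0@(1,2):A a1@(2,1):A a2@(2,2):A a3@(2,3):A a4@(3,1):B a5@(3,2):B a6@(4,0):A a7@(3,3):B a8@(4,1):A a9@(4,2):B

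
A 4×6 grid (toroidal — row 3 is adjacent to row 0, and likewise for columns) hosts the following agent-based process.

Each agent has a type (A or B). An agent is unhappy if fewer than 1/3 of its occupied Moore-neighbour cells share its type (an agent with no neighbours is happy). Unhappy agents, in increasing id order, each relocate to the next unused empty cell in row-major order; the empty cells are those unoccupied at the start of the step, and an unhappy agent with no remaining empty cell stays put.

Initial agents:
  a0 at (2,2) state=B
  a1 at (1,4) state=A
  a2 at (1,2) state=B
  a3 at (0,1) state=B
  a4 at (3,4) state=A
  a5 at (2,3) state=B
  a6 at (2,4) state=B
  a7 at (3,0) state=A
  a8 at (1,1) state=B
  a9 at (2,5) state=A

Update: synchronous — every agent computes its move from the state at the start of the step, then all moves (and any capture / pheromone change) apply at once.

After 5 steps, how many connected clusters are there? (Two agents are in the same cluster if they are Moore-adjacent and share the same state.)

2

t=1: a0@(2,2):B a1@(1,4):A a2@(1,2):B a3@(0,1):B a4@(3,4):A a5@(2,3):B a6@(0,0):B a7@(3,0):A a8@(1,1):B a9@(2,5):A
t=2: (unchanged — steady state)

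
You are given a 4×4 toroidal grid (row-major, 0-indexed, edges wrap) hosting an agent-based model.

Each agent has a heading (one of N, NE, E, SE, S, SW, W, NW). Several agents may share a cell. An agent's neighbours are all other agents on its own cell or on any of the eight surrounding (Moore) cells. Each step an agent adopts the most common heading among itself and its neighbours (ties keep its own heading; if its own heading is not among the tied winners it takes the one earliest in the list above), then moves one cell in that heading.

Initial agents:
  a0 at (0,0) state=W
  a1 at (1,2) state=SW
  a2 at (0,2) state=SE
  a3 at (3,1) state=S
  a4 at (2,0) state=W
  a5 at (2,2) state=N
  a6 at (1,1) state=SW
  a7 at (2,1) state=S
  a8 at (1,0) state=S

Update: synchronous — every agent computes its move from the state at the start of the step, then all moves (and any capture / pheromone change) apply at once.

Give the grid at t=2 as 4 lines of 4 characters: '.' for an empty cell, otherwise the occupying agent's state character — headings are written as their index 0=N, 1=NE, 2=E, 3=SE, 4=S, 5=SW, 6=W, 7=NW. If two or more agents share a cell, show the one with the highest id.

444.
.4..
5...
44..

t=1: a0@(1,0):S a1@(2,1):SW a2@(1,1):SW a3@(0,1):S a4@(3,0):S a5@(3,2):S a6@(2,0):SW a7@(3,1):S a8@(2,0):S
t=2: a0@(2,0):S a1@(3,1):S a2@(2,0):SW a3@(1,1):S a4@(0,0):S a5@(0,2):S a6@(3,0):S a7@(0,1):S a8@(3,0):S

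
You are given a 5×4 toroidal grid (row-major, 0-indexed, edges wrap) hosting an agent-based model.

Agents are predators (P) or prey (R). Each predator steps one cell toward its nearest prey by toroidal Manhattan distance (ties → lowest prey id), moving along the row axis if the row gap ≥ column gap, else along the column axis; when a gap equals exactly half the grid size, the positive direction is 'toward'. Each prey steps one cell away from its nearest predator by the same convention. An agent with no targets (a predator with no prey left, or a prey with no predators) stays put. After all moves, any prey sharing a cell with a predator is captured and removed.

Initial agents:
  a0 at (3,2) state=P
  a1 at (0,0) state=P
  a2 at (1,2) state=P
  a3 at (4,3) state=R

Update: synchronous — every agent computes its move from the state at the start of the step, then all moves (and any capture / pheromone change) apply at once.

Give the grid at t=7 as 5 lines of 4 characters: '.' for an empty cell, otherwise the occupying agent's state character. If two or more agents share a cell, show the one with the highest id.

P.PP
....
....
....
....

t=1: a0@(4,2):P a1@(4,0):P a2@(0,2):P a3@(0,3):R
t=2: a0@(0,2):P a1@(0,0):P a2@(0,3):P
t=3: (unchanged — steady state)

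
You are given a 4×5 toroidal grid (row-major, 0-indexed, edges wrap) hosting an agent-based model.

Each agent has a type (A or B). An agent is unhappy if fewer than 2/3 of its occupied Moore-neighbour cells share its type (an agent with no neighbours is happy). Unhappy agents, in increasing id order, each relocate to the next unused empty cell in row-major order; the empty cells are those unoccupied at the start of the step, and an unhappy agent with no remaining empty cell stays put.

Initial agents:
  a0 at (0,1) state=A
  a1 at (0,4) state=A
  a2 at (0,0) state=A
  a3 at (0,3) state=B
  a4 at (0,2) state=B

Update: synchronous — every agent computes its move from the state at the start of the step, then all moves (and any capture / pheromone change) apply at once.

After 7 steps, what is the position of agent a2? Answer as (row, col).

(0, 0)

t=1: a0@(1,0):A a1@(1,1):A a2@(0,0):A a3@(1,2):B a4@(1,3):B
t=2: a0@(1,0):A a1@(1,1):A a2@(0,0):A a3@(0,1):B a4@(1,3):B
t=3: a0@(1,0):A a1@(1,1):A a2@(0,0):A a3@(0,2):B a4@(1,3):B
t=4: a0@(1,0):A a1@(1,1):A a2@(0,0):A a3@(0,1):B a4@(1,3):B
t=5: a0@(1,0):A a1@(1,1):A a2@(0,0):A a3@(0,2):B a4@(1,3):B
t=6: a0@(1,0):A a1@(1,1):A a2@(0,0):A a3@(0,1):B a4@(1,3):B
t=7: a0@(1,0):A a1@(1,1):A a2@(0,0):A a3@(0,2):B a4@(1,3):B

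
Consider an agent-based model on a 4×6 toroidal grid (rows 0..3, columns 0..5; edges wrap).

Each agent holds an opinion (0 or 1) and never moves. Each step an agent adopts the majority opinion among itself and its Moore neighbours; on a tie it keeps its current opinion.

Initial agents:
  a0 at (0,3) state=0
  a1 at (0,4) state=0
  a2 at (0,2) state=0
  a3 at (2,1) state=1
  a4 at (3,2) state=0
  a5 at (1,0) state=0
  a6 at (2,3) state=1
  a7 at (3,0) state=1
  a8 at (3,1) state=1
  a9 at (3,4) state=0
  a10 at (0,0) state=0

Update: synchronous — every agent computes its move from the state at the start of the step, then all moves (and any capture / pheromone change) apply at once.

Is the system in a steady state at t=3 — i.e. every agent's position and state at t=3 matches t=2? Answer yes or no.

t=1: a0@(0,3):0 a1@(0,4):0 a2@(0,2):0 a3@(2,1):1 a4@(3,2):0 a5@(1,0):0 a6@(2,3):0 a7@(3,0):1 a8@(3,1):1 a9@(3,4):0 a10@(0,0):0
t=2: (unchanged — steady state)

yes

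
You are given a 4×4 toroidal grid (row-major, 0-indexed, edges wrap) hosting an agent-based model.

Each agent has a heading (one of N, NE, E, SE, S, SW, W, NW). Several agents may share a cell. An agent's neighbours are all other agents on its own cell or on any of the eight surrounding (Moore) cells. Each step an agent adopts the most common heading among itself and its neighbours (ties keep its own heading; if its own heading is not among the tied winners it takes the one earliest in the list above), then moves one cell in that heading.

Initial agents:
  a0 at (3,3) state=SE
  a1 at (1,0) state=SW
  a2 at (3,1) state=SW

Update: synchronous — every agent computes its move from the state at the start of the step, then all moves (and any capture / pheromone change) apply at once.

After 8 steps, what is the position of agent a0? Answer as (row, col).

(3, 3)

t=1: a0@(0,0):SE a1@(2,3):SW a2@(0,0):SW
t=2: a0@(1,1):SE a1@(3,2):SW a2@(1,3):SW
t=3: a0@(2,2):SE a1@(0,1):SW a2@(2,2):SW
t=4: a0@(3,3):SE a1@(1,0):SW a2@(3,1):SW
t=5: a0@(0,0):SE a1@(2,3):SW a2@(0,0):SW
t=6: a0@(1,1):SE a1@(3,2):SW a2@(1,3):SW
t=7: a0@(2,2):SE a1@(0,1):SW a2@(2,2):SW
t=8: a0@(3,3):SE a1@(1,0):SW a2@(3,1):SW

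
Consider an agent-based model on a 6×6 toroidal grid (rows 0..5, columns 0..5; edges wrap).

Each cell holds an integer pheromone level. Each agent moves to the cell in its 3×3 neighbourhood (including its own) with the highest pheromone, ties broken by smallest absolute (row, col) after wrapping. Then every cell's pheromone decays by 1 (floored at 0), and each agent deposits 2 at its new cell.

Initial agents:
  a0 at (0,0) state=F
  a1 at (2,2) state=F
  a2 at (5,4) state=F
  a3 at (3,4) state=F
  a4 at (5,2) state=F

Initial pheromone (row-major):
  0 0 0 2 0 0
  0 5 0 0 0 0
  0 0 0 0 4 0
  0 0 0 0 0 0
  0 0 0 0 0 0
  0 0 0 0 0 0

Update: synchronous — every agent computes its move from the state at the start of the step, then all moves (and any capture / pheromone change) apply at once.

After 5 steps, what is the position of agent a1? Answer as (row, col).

(1, 1)

t=1: a0@(1,1) a1@(1,1) a2@(0,3) a3@(2,4) a4@(0,3) | pheromone: 0 0 0 5 0 0 / 0 8 0 0 0 0 / 0 0 0 0 5 0 / 0 0 0 0 0 0 / 0 0 0 0 0 0 / 0 0 0 0 0 0
t=2: a0@(1,1) a1@(1,1) a2@(0,3) a3@(2,4) a4@(0,3) | pheromone: 0 0 0 8 0 0 / 0 11 0 0 0 0 / 0 0 0 0 6 0 / 0 0 0 0 0 0 / 0 0 0 0 0 0 / 0 0 0 0 0 0
t=3: a0@(1,1) a1@(1,1) a2@(0,3) a3@(2,4) a4@(0,3) | pheromone: 0 0 0 11 0 0 / 0 14 0 0 0 0 / 0 0 0 0 7 0 / 0 0 0 0 0 0 / 0 0 0 0 0 0 / 0 0 0 0 0 0
t=4: a0@(1,1) a1@(1,1) a2@(0,3) a3@(2,4) a4@(0,3) | pheromone: 0 0 0 14 0 0 / 0 17 0 0 0 0 / 0 0 0 0 8 0 / 0 0 0 0 0 0 / 0 0 0 0 0 0 / 0 0 0 0 0 0
t=5: a0@(1,1) a1@(1,1) a2@(0,3) a3@(2,4) a4@(0,3) | pheromone: 0 0 0 17 0 0 / 0 20 0 0 0 0 / 0 0 0 0 9 0 / 0 0 0 0 0 0 / 0 0 0 0 0 0 / 0 0 0 0 0 0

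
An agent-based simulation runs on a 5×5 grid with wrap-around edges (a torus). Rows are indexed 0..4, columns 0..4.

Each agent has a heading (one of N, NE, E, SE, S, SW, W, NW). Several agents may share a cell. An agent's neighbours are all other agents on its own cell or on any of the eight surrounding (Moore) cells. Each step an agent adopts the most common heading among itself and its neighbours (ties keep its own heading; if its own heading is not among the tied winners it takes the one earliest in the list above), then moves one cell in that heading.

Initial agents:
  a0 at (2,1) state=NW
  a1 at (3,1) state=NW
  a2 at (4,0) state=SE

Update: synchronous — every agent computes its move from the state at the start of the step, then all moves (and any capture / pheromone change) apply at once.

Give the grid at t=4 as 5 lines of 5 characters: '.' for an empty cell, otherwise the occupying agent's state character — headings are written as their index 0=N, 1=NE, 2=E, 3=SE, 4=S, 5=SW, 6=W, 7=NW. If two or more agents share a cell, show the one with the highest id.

t=1: a0@(1,0):NW a1@(2,0):NW a2@(0,1):SE
t=2: a0@(0,4):NW a1@(1,4):NW a2@(1,2):SE
t=3: a0@(4,3):NW a1@(0,3):NW a2@(2,3):SE
t=4: a0@(3,2):NW a1@(4,2):NW a2@(3,4):SE

.....
.....
.....
..7.3
..7..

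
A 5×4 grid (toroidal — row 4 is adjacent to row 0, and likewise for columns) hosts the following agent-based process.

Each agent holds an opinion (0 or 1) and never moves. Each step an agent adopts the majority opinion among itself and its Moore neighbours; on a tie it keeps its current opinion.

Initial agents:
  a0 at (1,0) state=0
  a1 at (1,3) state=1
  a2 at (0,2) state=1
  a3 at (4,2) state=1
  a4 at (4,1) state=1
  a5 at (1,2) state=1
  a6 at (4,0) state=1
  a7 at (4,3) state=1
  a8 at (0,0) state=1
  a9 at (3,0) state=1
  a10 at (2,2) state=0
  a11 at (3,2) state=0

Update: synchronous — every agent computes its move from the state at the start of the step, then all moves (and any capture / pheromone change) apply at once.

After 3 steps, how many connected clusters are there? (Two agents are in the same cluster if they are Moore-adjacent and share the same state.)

t=1: a0@(1,0):1 a1@(1,3):1 a2@(0,2):1 a3@(4,2):1 a4@(4,1):1 a5@(1,2):1 a6@(4,0):1 a7@(4,3):1 a8@(0,0):1 a9@(3,0):1 a10@(2,2):0 a11@(3,2):1
t=2: a0@(1,0):1 a1@(1,3):1 a2@(0,2):1 a3@(4,2):1 a4@(4,1):1 a5@(1,2):1 a6@(4,0):1 a7@(4,3):1 a8@(0,0):1 a9@(3,0):1 a10@(2,2):1 a11@(3,2):1
t=3: (unchanged — steady state)

1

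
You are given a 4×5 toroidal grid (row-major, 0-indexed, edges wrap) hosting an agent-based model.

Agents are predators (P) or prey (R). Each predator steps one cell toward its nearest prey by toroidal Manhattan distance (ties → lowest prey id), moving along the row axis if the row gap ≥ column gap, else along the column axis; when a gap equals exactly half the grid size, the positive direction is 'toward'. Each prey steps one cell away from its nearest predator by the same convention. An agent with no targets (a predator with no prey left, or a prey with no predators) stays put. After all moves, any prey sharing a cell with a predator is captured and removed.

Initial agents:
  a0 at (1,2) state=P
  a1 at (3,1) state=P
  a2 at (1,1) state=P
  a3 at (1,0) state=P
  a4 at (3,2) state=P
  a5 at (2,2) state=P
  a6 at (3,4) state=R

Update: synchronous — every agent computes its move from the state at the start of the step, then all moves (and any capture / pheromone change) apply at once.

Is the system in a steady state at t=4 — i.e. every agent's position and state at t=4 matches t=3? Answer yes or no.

yes

t=1: a0@(2,2):P a1@(3,0):P a2@(2,1):P a3@(2,0):P a4@(3,3):P a5@(2,3):P
t=2: (unchanged — steady state)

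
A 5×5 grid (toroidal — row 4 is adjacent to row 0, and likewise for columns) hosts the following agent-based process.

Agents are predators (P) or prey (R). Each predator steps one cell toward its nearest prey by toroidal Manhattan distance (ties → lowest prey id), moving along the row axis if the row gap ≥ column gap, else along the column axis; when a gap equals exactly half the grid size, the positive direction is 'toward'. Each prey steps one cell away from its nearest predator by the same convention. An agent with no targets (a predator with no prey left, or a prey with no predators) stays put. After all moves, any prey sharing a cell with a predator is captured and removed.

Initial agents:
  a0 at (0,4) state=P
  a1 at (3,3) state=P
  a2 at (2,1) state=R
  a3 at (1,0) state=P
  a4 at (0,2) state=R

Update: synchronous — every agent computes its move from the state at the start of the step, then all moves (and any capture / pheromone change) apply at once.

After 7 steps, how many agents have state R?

t=1: a0@(0,3):P a1@(3,2):P a2@(3,1):R a3@(2,0):P a4@(0,1):R
t=2: a0@(0,2):P a1@(3,1):P a3@(3,0):P a4@(0,0):R
t=3: a0@(0,1):P a1@(4,1):P a3@(4,0):P a4@(0,4):R
t=4: a0@(0,0):P a1@(4,0):P a3@(0,0):P a4@(0,3):R
t=5: a0@(0,4):P a1@(4,4):P a3@(0,4):P a4@(0,2):R
t=6: a0@(0,3):P a1@(4,3):P a3@(0,3):P a4@(0,1):R
t=7: a0@(0,2):P a1@(4,2):P a3@(0,2):P a4@(0,0):R

1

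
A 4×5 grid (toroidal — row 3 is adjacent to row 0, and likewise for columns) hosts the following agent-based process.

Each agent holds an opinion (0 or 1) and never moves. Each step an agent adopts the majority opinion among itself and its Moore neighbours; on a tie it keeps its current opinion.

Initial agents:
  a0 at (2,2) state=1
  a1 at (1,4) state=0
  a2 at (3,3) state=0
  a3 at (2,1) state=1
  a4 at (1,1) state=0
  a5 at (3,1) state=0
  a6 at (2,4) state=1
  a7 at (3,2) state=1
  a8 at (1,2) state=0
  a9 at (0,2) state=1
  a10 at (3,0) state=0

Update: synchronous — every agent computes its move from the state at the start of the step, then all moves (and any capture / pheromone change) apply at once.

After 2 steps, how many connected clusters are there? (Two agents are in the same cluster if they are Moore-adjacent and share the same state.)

3

t=1: a0@(2,2):0 a1@(1,4):0 a2@(3,3):1 a3@(2,1):0 a4@(1,1):1 a5@(3,1):1 a6@(2,4):0 a7@(3,2):1 a8@(1,2):1 a9@(0,2):0 a10@(3,0):0
t=2: a0@(2,2):1 a1@(1,4):0 a2@(3,3):0 a3@(2,1):1 a4@(1,1):0 a5@(3,1):0 a6@(2,4):0 a7@(3,2):1 a8@(1,2):0 a9@(0,2):1 a10@(3,0):0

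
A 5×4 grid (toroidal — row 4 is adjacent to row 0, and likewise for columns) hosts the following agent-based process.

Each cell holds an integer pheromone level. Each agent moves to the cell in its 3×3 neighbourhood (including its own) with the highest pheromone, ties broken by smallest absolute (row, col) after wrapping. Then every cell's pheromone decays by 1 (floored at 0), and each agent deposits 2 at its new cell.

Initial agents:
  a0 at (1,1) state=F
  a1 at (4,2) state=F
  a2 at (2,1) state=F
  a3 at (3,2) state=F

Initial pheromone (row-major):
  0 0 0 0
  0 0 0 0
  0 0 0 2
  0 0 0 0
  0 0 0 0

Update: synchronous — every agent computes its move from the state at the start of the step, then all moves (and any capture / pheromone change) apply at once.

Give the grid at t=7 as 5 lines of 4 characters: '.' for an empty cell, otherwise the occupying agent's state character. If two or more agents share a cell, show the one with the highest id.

t=1: a0@(0,0) a1@(0,1) a2@(1,0) a3@(2,3) | pheromone: 2 2 0 0 / 2 0 0 0 / 0 0 0 3 / 0 0 0 0 / 0 0 0 0
t=2: a0@(0,0) a1@(0,0) a2@(2,3) a3@(2,3) | pheromone: 5 1 0 0 / 1 0 0 0 / 0 0 0 6 / 0 0 0 0 / 0 0 0 0
t=3: a0@(0,0) a1@(0,0) a2@(2,3) a3@(2,3) | pheromone: 8 0 0 0 / 0 0 0 0 / 0 0 0 9 / 0 0 0 0 / 0 0 0 0
t=4: a0@(0,0) a1@(0,0) a2@(2,3) a3@(2,3) | pheromone: 11 0 0 0 / 0 0 0 0 / 0 0 0 12 / 0 0 0 0 / 0 0 0 0
t=5: a0@(0,0) a1@(0,0) a2@(2,3) a3@(2,3) | pheromone: 14 0 0 0 / 0 0 0 0 / 0 0 0 15 / 0 0 0 0 / 0 0 0 0
t=6: a0@(0,0) a1@(0,0) a2@(2,3) a3@(2,3) | pheromone: 17 0 0 0 / 0 0 0 0 / 0 0 0 18 / 0 0 0 0 / 0 0 0 0
t=7: a0@(0,0) a1@(0,0) a2@(2,3) a3@(2,3) | pheromone: 20 0 0 0 / 0 0 0 0 / 0 0 0 21 / 0 0 0 0 / 0 0 0 0

F...
....
...F
....
....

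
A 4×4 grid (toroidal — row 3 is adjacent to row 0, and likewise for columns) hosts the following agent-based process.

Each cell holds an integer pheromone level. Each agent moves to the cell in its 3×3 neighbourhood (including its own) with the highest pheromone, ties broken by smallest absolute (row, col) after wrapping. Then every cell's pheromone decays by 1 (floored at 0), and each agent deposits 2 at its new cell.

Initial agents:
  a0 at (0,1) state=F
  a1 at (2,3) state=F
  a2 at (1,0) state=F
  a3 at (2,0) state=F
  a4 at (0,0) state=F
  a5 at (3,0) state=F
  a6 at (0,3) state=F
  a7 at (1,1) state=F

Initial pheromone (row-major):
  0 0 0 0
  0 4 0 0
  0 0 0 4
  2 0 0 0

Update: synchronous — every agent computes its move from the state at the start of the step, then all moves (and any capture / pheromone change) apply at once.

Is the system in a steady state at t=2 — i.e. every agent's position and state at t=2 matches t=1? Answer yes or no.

t=1: a0@(1,1) a1@(2,3) a2@(1,1) a3@(1,1) a4@(1,1) a5@(2,3) a6@(3,0) a7@(1,1) | pheromone: 0 0 0 0 / 0 13 0 0 / 0 0 0 7 / 3 0 0 0
t=2: a0@(1,1) a1@(2,3) a2@(1,1) a3@(1,1) a4@(1,1) a5@(2,3) a6@(2,3) a7@(1,1) | pheromone: 0 0 0 0 / 0 22 0 0 / 0 0 0 12 / 2 0 0 0

no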